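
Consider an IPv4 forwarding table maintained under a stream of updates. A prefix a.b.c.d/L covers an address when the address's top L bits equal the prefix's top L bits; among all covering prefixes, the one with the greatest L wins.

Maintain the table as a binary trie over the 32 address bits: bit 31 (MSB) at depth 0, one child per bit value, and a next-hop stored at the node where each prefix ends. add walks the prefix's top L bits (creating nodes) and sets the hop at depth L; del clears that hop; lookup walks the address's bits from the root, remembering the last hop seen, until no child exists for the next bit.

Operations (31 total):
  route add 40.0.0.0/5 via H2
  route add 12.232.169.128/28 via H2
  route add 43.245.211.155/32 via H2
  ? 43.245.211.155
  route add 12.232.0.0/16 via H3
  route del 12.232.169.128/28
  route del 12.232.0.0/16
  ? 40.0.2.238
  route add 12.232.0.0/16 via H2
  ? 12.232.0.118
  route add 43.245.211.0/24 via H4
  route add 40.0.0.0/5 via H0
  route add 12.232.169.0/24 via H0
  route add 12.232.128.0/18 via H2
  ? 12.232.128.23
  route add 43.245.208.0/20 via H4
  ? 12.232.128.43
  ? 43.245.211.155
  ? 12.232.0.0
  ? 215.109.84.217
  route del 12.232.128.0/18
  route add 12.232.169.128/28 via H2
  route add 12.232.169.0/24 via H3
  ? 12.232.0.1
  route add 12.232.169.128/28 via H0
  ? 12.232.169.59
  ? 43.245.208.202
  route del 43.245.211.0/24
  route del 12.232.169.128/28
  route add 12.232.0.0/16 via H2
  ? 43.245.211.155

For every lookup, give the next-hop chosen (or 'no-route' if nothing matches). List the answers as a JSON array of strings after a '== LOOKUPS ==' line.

Process each operation:
  add 40.0.0.0/5 -> H2 at depth 5
  add 12.232.169.128/28 -> H2 at depth 28
  add 43.245.211.155/32 -> H2 at depth 32
  Q 43.245.211.155: descend 00101011111101011101001110011011 ; hops seen [H2,H2] ; pick H2
  add 12.232.0.0/16 -> H3 at depth 16
  del 12.232.169.128/28 (clear depth 28)
  del 12.232.0.0/16 (clear depth 16)
  Q 40.0.2.238: descend 001010 ; hops seen [H2] ; pick H2
  add 12.232.0.0/16 -> H2 at depth 16
  Q 12.232.0.118: descend 0000110011101000 ; hops seen [H2] ; pick H2
  add 43.245.211.0/24 -> H4 at depth 24
  add 40.0.0.0/5 -> H0 at depth 5
  add 12.232.169.0/24 -> H0 at depth 24
  add 12.232.128.0/18 -> H2 at depth 18
  Q 12.232.128.23: descend 000011001110100010 ; hops seen [H2,H2] ; pick H2
  add 43.245.208.0/20 -> H4 at depth 20
  Q 12.232.128.43: descend 000011001110100010 ; hops seen [H2,H2] ; pick H2
  Q 43.245.211.155: descend 00101011111101011101001110011011 ; hops seen [H0,H4,H4,H2] ; pick H2
  Q 12.232.0.0: descend 0000110011101000 ; hops seen [H2] ; pick H2
  Q 215.109.84.217: descend ε ; hops seen [∅] ; pick no-route
  del 12.232.128.0/18 (clear depth 18)
  add 12.232.169.128/28 -> H2 at depth 28
  add 12.232.169.0/24 -> H3 at depth 24
  Q 12.232.0.1: descend 0000110011101000 ; hops seen [H2] ; pick H2
  add 12.232.169.128/28 -> H0 at depth 28
  Q 12.232.169.59: descend 000011001110100010101001 ; hops seen [H2,H3] ; pick H3
  Q 43.245.208.202: descend 0010101111110101110100 ; hops seen [H0,H4] ; pick H4
  del 43.245.211.0/24 (clear depth 24)
  del 12.232.169.128/28 (clear depth 28)
  add 12.232.0.0/16 -> H2 at depth 16
  Q 43.245.211.155: descend 00101011111101011101001110011011 ; hops seen [H0,H4,H2] ; pick H2

== LOOKUPS ==
["H2","H2","H2","H2","H2","H2","H2","no-route","H2","H3","H4","H2"]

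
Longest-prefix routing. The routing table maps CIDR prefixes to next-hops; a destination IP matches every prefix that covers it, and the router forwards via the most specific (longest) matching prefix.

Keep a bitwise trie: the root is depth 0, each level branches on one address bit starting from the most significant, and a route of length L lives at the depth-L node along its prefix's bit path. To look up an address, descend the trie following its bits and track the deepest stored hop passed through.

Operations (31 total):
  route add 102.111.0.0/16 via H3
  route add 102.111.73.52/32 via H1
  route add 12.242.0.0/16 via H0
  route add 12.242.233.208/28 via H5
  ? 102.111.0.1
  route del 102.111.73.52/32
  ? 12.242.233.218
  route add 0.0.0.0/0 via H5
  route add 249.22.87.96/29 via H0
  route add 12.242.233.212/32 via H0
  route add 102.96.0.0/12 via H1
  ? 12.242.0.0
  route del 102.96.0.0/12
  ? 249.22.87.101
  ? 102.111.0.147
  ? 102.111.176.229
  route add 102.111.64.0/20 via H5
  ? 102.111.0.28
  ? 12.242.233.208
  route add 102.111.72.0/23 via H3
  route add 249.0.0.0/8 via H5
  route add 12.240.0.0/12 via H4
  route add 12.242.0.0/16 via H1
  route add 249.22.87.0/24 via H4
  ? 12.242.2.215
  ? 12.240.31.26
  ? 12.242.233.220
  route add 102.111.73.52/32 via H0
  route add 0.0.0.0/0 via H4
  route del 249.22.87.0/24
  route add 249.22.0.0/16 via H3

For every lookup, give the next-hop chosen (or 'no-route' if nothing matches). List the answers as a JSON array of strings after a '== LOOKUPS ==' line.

Apply in order:
  add 102.111.0.0/16 -> H3 at depth 16
  add 102.111.73.52/32 -> H1 at depth 32
  add 12.242.0.0/16 -> H0 at depth 16
  add 12.242.233.208/28 -> H5 at depth 28
  Q 102.111.0.1: descend 01100110011011110 ; hops seen [H3] ; pick H3
  del 102.111.73.52/32 (clear depth 32)
  Q 12.242.233.218: descend 0000110011110010111010011101 ; hops seen [H0,H5] ; pick H5
  add 0.0.0.0/0 -> H5 at depth 0
  add 249.22.87.96/29 -> H0 at depth 29
  add 12.242.233.212/32 -> H0 at depth 32
  add 102.96.0.0/12 -> H1 at depth 12
  Q 12.242.0.0: descend 0000110011110010 ; hops seen [H5,H0] ; pick H0
  del 102.96.0.0/12 (clear depth 12)
  Q 249.22.87.101: descend 11111001000101100101011101100 ; hops seen [H5,H0] ; pick H0
  Q 102.111.0.147: descend 01100110011011110 ; hops seen [H5,H3] ; pick H3
  Q 102.111.176.229: descend 0110011001101111 ; hops seen [H5,H3] ; pick H3
  add 102.111.64.0/20 -> H5 at depth 20
  Q 102.111.0.28: descend 01100110011011110 ; hops seen [H5,H3] ; pick H3
  Q 12.242.233.208: descend 00001100111100101110100111010 ; hops seen [H5,H0,H5] ; pick H5
  add 102.111.72.0/23 -> H3 at depth 23
  add 249.0.0.0/8 -> H5 at depth 8
  add 12.240.0.0/12 -> H4 at depth 12
  add 12.242.0.0/16 -> H1 at depth 16
  add 249.22.87.0/24 -> H4 at depth 24
  Q 12.242.2.215: descend 0000110011110010 ; hops seen [H5,H4,H1] ; pick H1
  Q 12.240.31.26: descend 00001100111100 ; hops seen [H5,H4] ; pick H4
  Q 12.242.233.220: descend 0000110011110010111010011101 ; hops seen [H5,H4,H1,H5] ; pick H5
  add 102.111.73.52/32 -> H0 at depth 32
  add 0.0.0.0/0 -> H4 at depth 0
  del 249.22.87.0/24 (clear depth 24)
  add 249.22.0.0/16 -> H3 at depth 16

== LOOKUPS ==
["H3","H5","H0","H0","H3","H3","H3","H5","H1","H4","H5"]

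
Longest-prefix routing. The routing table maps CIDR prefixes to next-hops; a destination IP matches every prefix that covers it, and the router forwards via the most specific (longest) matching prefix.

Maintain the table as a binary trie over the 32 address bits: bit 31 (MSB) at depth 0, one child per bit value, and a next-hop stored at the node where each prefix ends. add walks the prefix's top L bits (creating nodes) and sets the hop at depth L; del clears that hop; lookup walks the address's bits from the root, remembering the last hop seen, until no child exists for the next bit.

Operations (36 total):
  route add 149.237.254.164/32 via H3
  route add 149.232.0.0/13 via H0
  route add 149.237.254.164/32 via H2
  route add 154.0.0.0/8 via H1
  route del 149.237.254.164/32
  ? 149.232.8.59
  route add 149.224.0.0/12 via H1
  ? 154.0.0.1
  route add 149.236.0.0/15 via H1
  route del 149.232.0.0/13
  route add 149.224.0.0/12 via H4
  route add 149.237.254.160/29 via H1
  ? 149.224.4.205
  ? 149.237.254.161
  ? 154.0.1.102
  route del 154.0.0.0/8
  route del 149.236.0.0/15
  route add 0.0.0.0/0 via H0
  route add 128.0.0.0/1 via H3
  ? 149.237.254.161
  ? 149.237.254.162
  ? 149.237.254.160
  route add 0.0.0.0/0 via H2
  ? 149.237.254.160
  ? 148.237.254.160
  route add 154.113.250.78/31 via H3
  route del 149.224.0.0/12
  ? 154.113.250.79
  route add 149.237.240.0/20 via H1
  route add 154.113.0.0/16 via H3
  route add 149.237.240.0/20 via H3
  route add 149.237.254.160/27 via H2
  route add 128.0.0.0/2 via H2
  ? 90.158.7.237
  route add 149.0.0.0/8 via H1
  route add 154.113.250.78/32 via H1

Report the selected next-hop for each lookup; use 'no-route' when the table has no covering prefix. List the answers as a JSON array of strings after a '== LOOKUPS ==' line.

Process each operation:
  + 149.237.254.164/32 (H3) depth=32
  + 149.232.0.0/13 (H0) depth=13
  + 149.237.254.164/32 (H2) depth=32
  + 154.0.0.0/8 (H1) depth=8
  - 149.237.254.164/32 clear@32
  lookup 149.232.8.59: bits 1001010111101 walk d0:-→d1:-→d2:-→d3:-→d4:-→d5:-→d6:-→d7:-→d8:-→d9:-→d10:-→d11:-→d12:-→d13:H0 -> H0
  + 149.224.0.0/12 (H1) depth=12
  lookup 154.0.0.1: bits 10011010 walk d0:-→d1:-→d2:-→d3:-→d4:-→d5:-→d6:-→d7:-→d8:H1 -> H1
  + 149.236.0.0/15 (H1) depth=15
  - 149.232.0.0/13 clear@13
  + 149.224.0.0/12 (H4) depth=12
  + 149.237.254.160/29 (H1) depth=29
  lookup 149.224.4.205: bits 100101011110 walk d0:-→d1:-→d2:-→d3:-→d4:-→d5:-→d6:-→d7:-→d8:-→d9:-→d10:-→d11:-→d12:H4 -> H4
  lookup 149.237.254.161: bits 10010101111011011111111010100 walk d0:-→d1:-→d2:-→d3:-→d4:-→d5:-→d6:-→d7:-→d8:-→d9:-→d10:-→d11:-→d12:H4→d13:-→d14:-→d15:H1→d16:-→d17:-→d18:-→d19:-→d20:-→d21:-→d22:-→d23:-→d24:-→d25:-→d26:-→d27:-→d28:-→d29:H1 -> H1
  lookup 154.0.1.102: bits 10011010 walk d0:-→d1:-→d2:-→d3:-→d4:-→d5:-→d6:-→d7:-→d8:H1 -> H1
  - 154.0.0.0/8 clear@8
  - 149.236.0.0/15 clear@15
  + 0.0.0.0/0 (H0) depth=0
  + 128.0.0.0/1 (H3) depth=1
  lookup 149.237.254.161: bits 10010101111011011111111010100 walk d0:H0→d1:H3→d2:-→d3:-→d4:-→d5:-→d6:-→d7:-→d8:-→d9:-→d10:-→d11:-→d12:H4→d13:-→d14:-→d15:-→d16:-→d17:-→d18:-→d19:-→d20:-→d21:-→d22:-→d23:-→d24:-→d25:-→d26:-→d27:-→d28:-→d29:H1 -> H1
  lookup 149.237.254.162: bits 10010101111011011111111010100 walk d0:H0→d1:H3→d2:-→d3:-→d4:-→d5:-→d6:-→d7:-→d8:-→d9:-→d10:-→d11:-→d12:H4→d13:-→d14:-→d15:-→d16:-→d17:-→d18:-→d19:-→d20:-→d21:-→d22:-→d23:-→d24:-→d25:-→d26:-→d27:-→d28:-→d29:H1 -> H1
  lookup 149.237.254.160: bits 10010101111011011111111010100 walk d0:H0→d1:H3→d2:-→d3:-→d4:-→d5:-→d6:-→d7:-→d8:-→d9:-→d10:-→d11:-→d12:H4→d13:-→d14:-→d15:-→d16:-→d17:-→d18:-→d19:-→d20:-→d21:-→d22:-→d23:-→d24:-→d25:-→d26:-→d27:-→d28:-→d29:H1 -> H1
  + 0.0.0.0/0 (H2) depth=0
  lookup 149.237.254.160: bits 10010101111011011111111010100 walk d0:H2→d1:H3→d2:-→d3:-→d4:-→d5:-→d6:-→d7:-→d8:-→d9:-→d10:-→d11:-→d12:H4→d13:-→d14:-→d15:-→d16:-→d17:-→d18:-→d19:-→d20:-→d21:-→d22:-→d23:-→d24:-→d25:-→d26:-→d27:-→d28:-→d29:H1 -> H1
  lookup 148.237.254.160: bits 1001010 walk d0:H2→d1:H3→d2:-→d3:-→d4:-→d5:-→d6:-→d7:- -> H3
  + 154.113.250.78/31 (H3) depth=31
  - 149.224.0.0/12 clear@12
  lookup 154.113.250.79: bits 1001101001110001111110100100111 walk d0:H2→d1:H3→d2:-→d3:-→d4:-→d5:-→d6:-→d7:-→d8:-→d9:-→d10:-→d11:-→d12:-→d13:-→d14:-→d15:-→d16:-→d17:-→d18:-→d19:-→d20:-→d21:-→d22:-→d23:-→d24:-→d25:-→d26:-→d27:-→d28:-→d29:-→d30:-→d31:H3 -> H3
  + 149.237.240.0/20 (H1) depth=20
  + 154.113.0.0/16 (H3) depth=16
  + 149.237.240.0/20 (H3) depth=20
  + 149.237.254.160/27 (H2) depth=27
  + 128.0.0.0/2 (H2) depth=2
  lookup 90.158.7.237: bits ε walk d0:H2 -> H2
  + 149.0.0.0/8 (H1) depth=8
  + 154.113.250.78/32 (H1) depth=32

== LOOKUPS ==
["H0","H1","H4","H1","H1","H1","H1","H1","H1","H3","H3","H2"]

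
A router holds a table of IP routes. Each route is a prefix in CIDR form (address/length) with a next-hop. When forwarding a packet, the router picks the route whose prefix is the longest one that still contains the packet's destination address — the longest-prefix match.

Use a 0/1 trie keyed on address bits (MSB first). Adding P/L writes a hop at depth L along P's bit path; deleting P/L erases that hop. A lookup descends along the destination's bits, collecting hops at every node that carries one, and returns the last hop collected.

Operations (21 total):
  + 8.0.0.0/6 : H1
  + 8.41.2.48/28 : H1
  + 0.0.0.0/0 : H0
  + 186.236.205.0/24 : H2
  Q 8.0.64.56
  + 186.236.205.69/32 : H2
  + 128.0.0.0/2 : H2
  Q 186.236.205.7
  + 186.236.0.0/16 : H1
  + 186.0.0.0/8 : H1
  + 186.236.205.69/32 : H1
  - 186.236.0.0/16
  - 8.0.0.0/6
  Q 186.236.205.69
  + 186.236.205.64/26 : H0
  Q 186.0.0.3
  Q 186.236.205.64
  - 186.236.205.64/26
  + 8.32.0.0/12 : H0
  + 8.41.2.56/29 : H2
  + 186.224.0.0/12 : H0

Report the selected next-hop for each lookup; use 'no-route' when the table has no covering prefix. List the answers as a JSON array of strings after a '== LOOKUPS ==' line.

Process each operation:
  add 8.0.0.0/6 -> H1 at depth 6
  add 8.41.2.48/28 -> H1 at depth 28
  add 0.0.0.0/0 -> H0 at depth 0
  add 186.236.205.0/24 -> H2 at depth 24
  lookup 8.0.64.56: bits 0000100000 walk d0:H0→d1:-→d2:-→d3:-→d4:-→d5:-→d6:H1→d7:-→d8:-→d9:-→d10:- -> H1
  add 186.236.205.69/32 -> H2 at depth 32
  add 128.0.0.0/2 -> H2 at depth 2
  lookup 186.236.205.7: bits 1011101011101100110011010 walk d0:H0→d1:-→d2:H2→d3:-→d4:-→d5:-→d6:-→d7:-→d8:-→d9:-→d10:-→d11:-→d12:-→d13:-→d14:-→d15:-→d16:-→d17:-→d18:-→d19:-→d20:-→d21:-→d22:-→d23:-→d24:H2→d25:- -> H2
  add 186.236.0.0/16 -> H1 at depth 16
  add 186.0.0.0/8 -> H1 at depth 8
  add 186.236.205.69/32 -> H1 at depth 32
  - 186.236.0.0/16 clear@16
  - 8.0.0.0/6 clear@6
  lookup 186.236.205.69: bits 10111010111011001100110101000101 walk d0:H0→d1:-→d2:H2→d3:-→d4:-→d5:-→d6:-→d7:-→d8:H1→d9:-→d10:-→d11:-→d12:-→d13:-→d14:-→d15:-→d16:-→d17:-→d18:-→d19:-→d20:-→d21:-→d22:-→d23:-→d24:H2→d25:-→d26:-→d27:-→d28:-→d29:-→d30:-→d31:-→d32:H1 -> H1
  add 186.236.205.64/26 -> H0 at depth 26
  lookup 186.0.0.3: bits 10111010 walk d0:H0→d1:-→d2:H2→d3:-→d4:-→d5:-→d6:-→d7:-→d8:H1 -> H1
  lookup 186.236.205.64: bits 10111010111011001100110101000 walk d0:H0→d1:-→d2:H2→d3:-→d4:-→d5:-→d6:-→d7:-→d8:H1→d9:-→d10:-→d11:-→d12:-→d13:-→d14:-→d15:-→d16:-→d17:-→d18:-→d19:-→d20:-→d21:-→d22:-→d23:-→d24:H2→d25:-→d26:H0→d27:-→d28:-→d29:- -> H0
  - 186.236.205.64/26 clear@26
  add 8.32.0.0/12 -> H0 at depth 12
  add 8.41.2.56/29 -> H2 at depth 29
  add 186.224.0.0/12 -> H0 at depth 12

== LOOKUPS ==
["H1","H2","H1","H1","H0"]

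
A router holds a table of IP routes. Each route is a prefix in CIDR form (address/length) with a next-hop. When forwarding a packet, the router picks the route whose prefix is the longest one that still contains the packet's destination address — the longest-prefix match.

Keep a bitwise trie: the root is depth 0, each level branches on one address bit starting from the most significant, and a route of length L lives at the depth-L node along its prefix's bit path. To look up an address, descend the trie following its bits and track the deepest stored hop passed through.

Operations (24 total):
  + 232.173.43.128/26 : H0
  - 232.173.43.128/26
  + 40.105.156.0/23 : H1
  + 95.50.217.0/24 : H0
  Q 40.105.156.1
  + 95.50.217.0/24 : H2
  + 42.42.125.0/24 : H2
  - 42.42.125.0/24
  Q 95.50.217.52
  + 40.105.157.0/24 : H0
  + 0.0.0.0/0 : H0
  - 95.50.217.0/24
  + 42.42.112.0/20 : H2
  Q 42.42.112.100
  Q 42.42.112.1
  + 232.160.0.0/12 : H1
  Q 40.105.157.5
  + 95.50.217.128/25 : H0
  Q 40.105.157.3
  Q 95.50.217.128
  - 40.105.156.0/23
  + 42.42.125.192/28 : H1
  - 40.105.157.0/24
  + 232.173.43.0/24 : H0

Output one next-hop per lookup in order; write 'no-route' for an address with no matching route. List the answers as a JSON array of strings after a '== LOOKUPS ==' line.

Process each operation:
  add 232.173.43.128/26 -> H0 at depth 26
  - 232.173.43.128/26 clear@26
  add 40.105.156.0/23 -> H1 at depth 23
  add 95.50.217.0/24 -> H0 at depth 24
  lookup 40.105.156.1: bits 00101000011010011001110 walk d0:-→d1:-→d2:-→d3:-→d4:-→d5:-→d6:-→d7:-→d8:-→d9:-→d10:-→d11:-→d12:-→d13:-→d14:-→d15:-→d16:-→d17:-→d18:-→d19:-→d20:-→d21:-→d22:-→d23:H1 -> H1
  add 95.50.217.0/24 -> H2 at depth 24
  add 42.42.125.0/24 -> H2 at depth 24
  - 42.42.125.0/24 clear@24
  lookup 95.50.217.52: bits 010111110011001011011001 walk d0:-→d1:-→d2:-→d3:-→d4:-→d5:-→d6:-→d7:-→d8:-→d9:-→d10:-→d11:-→d12:-→d13:-→d14:-→d15:-→d16:-→d17:-→d18:-→d19:-→d20:-→d21:-→d22:-→d23:-→d24:H2 -> H2
  add 40.105.157.0/24 -> H0 at depth 24
  add 0.0.0.0/0 -> H0 at depth 0
  - 95.50.217.0/24 clear@24
  add 42.42.112.0/20 -> H2 at depth 20
  lookup 42.42.112.100: bits 00101010001010100111 walk d0:H0→d1:-→d2:-→d3:-→d4:-→d5:-→d6:-→d7:-→d8:-→d9:-→d10:-→d11:-→d12:-→d13:-→d14:-→d15:-→d16:-→d17:-→d18:-→d19:-→d20:H2 -> H2
  lookup 42.42.112.1: bits 00101010001010100111 walk d0:H0→d1:-→d2:-→d3:-→d4:-→d5:-→d6:-→d7:-→d8:-→d9:-→d10:-→d11:-→d12:-→d13:-→d14:-→d15:-→d16:-→d17:-→d18:-→d19:-→d20:H2 -> H2
  add 232.160.0.0/12 -> H1 at depth 12
  lookup 40.105.157.5: bits 001010000110100110011101 walk d0:H0→d1:-→d2:-→d3:-→d4:-→d5:-→d6:-→d7:-→d8:-→d9:-→d10:-→d11:-→d12:-→d13:-→d14:-→d15:-→d16:-→d17:-→d18:-→d19:-→d20:-→d21:-→d22:-→d23:H1→d24:H0 -> H0
  add 95.50.217.128/25 -> H0 at depth 25
  lookup 40.105.157.3: bits 001010000110100110011101 walk d0:H0→d1:-→d2:-→d3:-→d4:-→d5:-→d6:-→d7:-→d8:-→d9:-→d10:-→d11:-→d12:-→d13:-→d14:-→d15:-→d16:-→d17:-→d18:-→d19:-→d20:-→d21:-→d22:-→d23:H1→d24:H0 -> H0
  lookup 95.50.217.128: bits 0101111100110010110110011 walk d0:H0→d1:-→d2:-→d3:-→d4:-→d5:-→d6:-→d7:-→d8:-→d9:-→d10:-→d11:-→d12:-→d13:-→d14:-→d15:-→d16:-→d17:-→d18:-→d19:-→d20:-→d21:-→d22:-→d23:-→d24:-→d25:H0 -> H0
  - 40.105.156.0/23 clear@23
  add 42.42.125.192/28 -> H1 at depth 28
  - 40.105.157.0/24 clear@24
  add 232.173.43.0/24 -> H0 at depth 24

== LOOKUPS ==
["H1","H2","H2","H2","H0","H0","H0"]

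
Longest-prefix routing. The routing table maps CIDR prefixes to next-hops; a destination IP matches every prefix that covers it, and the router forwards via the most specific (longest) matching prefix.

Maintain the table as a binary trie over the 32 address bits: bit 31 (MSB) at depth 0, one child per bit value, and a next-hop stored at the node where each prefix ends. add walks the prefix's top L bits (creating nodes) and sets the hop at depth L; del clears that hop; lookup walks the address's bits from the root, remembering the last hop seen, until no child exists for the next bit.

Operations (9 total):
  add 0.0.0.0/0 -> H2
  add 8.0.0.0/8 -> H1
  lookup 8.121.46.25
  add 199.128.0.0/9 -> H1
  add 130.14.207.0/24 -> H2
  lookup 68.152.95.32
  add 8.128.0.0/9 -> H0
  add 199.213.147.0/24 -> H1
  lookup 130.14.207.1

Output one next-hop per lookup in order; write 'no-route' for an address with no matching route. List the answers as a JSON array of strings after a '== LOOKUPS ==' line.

Process each operation:
  + 0.0.0.0/0 (H2) depth=0
  + 8.0.0.0/8 (H1) depth=8
  ? 8.121.46.25  path d0:H2→d1:-→d2:-→d3:-→d4:-→d5:-→d6:-→d7:-→d8:H1  best=H1
  + 199.128.0.0/9 (H1) depth=9
  + 130.14.207.0/24 (H2) depth=24
  ? 68.152.95.32  path d0:H2→d1:-  best=H2
  + 8.128.0.0/9 (H0) depth=9
  + 199.213.147.0/24 (H1) depth=24
  ? 130.14.207.1  path d0:H2→d1:-→d2:-→d3:-→d4:-→d5:-→d6:-→d7:-→d8:-→d9:-→d10:-→d11:-→d12:-→d13:-→d14:-→d15:-→d16:-→d17:-→d18:-→d19:-→d20:-→d21:-→d22:-→d23:-→d24:H2  best=H2

== LOOKUPS ==
["H1","H2","H2"]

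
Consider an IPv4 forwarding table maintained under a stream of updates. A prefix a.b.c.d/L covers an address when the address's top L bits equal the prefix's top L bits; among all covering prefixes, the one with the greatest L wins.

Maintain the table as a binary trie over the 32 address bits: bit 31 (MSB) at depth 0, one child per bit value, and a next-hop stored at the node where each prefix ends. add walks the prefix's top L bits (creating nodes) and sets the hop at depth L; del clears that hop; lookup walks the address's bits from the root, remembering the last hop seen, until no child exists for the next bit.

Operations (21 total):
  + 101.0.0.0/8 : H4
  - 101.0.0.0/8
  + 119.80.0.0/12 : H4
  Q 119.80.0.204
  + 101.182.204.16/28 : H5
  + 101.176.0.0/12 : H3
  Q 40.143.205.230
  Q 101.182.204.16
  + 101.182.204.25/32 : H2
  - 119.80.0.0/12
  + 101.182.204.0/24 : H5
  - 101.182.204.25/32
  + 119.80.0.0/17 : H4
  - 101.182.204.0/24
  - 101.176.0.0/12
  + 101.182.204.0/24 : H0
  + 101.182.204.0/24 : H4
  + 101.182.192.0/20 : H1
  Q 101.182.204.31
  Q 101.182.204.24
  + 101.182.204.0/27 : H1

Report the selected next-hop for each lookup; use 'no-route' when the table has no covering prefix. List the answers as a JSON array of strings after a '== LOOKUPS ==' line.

Trace:
  add 101.0.0.0/8 -> H4 at depth 8
  del 101.0.0.0/8 (clear depth 8)
  add 119.80.0.0/12 -> H4 at depth 12
  lookup 119.80.0.204: bits 011101110101 walk d0:-→d1:-→d2:-→d3:-→d4:-→d5:-→d6:-→d7:-→d8:-→d9:-→d10:-→d11:-→d12:H4 -> H4
  add 101.182.204.16/28 -> H5 at depth 28
  add 101.176.0.0/12 -> H3 at depth 12
  lookup 40.143.205.230: bits 0 walk d0:-→d1:- -> no-route
  lookup 101.182.204.16: bits 0110010110110110110011000001 walk d0:-→d1:-→d2:-→d3:-→d4:-→d5:-→d6:-→d7:-→d8:-→d9:-→d10:-→d11:-→d12:H3→d13:-→d14:-→d15:-→d16:-→d17:-→d18:-→d19:-→d20:-→d21:-→d22:-→d23:-→d24:-→d25:-→d26:-→d27:-→d28:H5 -> H5
  add 101.182.204.25/32 -> H2 at depth 32
  del 119.80.0.0/12 (clear depth 12)
  add 101.182.204.0/24 -> H5 at depth 24
  del 101.182.204.25/32 (clear depth 32)
  add 119.80.0.0/17 -> H4 at depth 17
  del 101.182.204.0/24 (clear depth 24)
  del 101.176.0.0/12 (clear depth 12)
  add 101.182.204.0/24 -> H0 at depth 24
  add 101.182.204.0/24 -> H4 at depth 24
  add 101.182.192.0/20 -> H1 at depth 20
  lookup 101.182.204.31: bits 01100101101101101100110000011 walk d0:-→d1:-→d2:-→d3:-→d4:-→d5:-→d6:-→d7:-→d8:-→d9:-→d10:-→d11:-→d12:-→d13:-→d14:-→d15:-→d16:-→d17:-→d18:-→d19:-→d20:H1→d21:-→d22:-→d23:-→d24:H4→d25:-→d26:-→d27:-→d28:H5→d29:- -> H5
  lookup 101.182.204.24: bits 0110010110110110110011000001100 walk d0:-→d1:-→d2:-→d3:-→d4:-→d5:-→d6:-→d7:-→d8:-→d9:-→d10:-→d11:-→d12:-→d13:-→d14:-→d15:-→d16:-→d17:-→d18:-→d19:-→d20:H1→d21:-→d22:-→d23:-→d24:H4→d25:-→d26:-→d27:-→d28:H5→d29:-→d30:-→d31:- -> H5
  add 101.182.204.0/27 -> H1 at depth 27

== LOOKUPS ==
["H4","no-route","H5","H5","H5"]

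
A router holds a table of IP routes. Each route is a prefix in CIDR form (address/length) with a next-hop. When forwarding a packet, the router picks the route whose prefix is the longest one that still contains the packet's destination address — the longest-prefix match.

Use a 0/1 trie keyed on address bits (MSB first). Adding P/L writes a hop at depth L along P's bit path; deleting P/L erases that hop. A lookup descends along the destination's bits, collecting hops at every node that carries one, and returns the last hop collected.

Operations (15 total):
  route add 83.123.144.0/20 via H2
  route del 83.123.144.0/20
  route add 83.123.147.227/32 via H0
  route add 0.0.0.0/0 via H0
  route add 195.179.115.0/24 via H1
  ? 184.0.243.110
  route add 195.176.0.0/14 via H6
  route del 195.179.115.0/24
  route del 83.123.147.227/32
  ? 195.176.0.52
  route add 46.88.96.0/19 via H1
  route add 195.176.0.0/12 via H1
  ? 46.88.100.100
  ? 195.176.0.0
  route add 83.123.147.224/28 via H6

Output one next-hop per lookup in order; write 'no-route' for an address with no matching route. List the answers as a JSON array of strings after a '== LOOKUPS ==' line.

Trace:
  + 83.123.144.0/20 (H2) depth=20
  del 83.123.144.0/20 (clear depth 20)
  + 83.123.147.227/32 (H0) depth=32
  + 0.0.0.0/0 (H0) depth=0
  + 195.179.115.0/24 (H1) depth=24
  ? 184.0.243.110  path d0:H0→d1:-  best=H0
  + 195.176.0.0/14 (H6) depth=14
  del 195.179.115.0/24 (clear depth 24)
  del 83.123.147.227/32 (clear depth 32)
  ? 195.176.0.52  path d0:H0→d1:-→d2:-→d3:-→d4:-→d5:-→d6:-→d7:-→d8:-→d9:-→d10:-→d11:-→d12:-→d13:-→d14:H6  best=H6
  + 46.88.96.0/19 (H1) depth=19
  + 195.176.0.0/12 (H1) depth=12
  ? 46.88.100.100  path d0:H0→d1:-→d2:-→d3:-→d4:-→d5:-→d6:-→d7:-→d8:-→d9:-→d10:-→d11:-→d12:-→d13:-→d14:-→d15:-→d16:-→d17:-→d18:-→d19:H1  best=H1
  ? 195.176.0.0  path d0:H0→d1:-→d2:-→d3:-→d4:-→d5:-→d6:-→d7:-→d8:-→d9:-→d10:-→d11:-→d12:H1→d13:-→d14:H6  best=H6
  + 83.123.147.224/28 (H6) depth=28

== LOOKUPS ==
["H0","H6","H1","H6"]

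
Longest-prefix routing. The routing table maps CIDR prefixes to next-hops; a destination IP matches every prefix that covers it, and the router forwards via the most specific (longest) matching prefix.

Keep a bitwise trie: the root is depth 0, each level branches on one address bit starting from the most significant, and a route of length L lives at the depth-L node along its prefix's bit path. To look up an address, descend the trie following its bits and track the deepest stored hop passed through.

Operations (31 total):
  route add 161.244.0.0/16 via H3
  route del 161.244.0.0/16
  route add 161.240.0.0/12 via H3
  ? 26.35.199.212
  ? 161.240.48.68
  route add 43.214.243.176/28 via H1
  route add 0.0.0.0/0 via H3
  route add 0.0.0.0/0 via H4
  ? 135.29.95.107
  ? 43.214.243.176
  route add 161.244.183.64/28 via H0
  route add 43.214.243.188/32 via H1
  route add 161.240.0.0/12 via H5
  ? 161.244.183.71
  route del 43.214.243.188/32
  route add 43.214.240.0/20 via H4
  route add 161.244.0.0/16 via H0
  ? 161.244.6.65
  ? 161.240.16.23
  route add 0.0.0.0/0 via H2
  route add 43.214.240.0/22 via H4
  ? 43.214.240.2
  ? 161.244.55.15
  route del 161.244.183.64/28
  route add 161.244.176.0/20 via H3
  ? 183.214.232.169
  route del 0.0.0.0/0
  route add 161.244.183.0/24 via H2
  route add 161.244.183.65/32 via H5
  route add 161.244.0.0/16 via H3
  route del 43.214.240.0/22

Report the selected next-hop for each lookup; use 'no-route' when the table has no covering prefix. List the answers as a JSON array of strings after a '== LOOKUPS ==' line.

Trace:
  add 161.244.0.0/16 -> H3 at depth 16
  - 161.244.0.0/16 clear@16
  add 161.240.0.0/12 -> H3 at depth 12
  ? 26.35.199.212  path d0:-  best=no-route
  ? 161.240.48.68  path d0:-→d1:-→d2:-→d3:-→d4:-→d5:-→d6:-→d7:-→d8:-→d9:-→d10:-→d11:-→d12:H3→d13:-  best=H3
  add 43.214.243.176/28 -> H1 at depth 28
  add 0.0.0.0/0 -> H3 at depth 0
  add 0.0.0.0/0 -> H4 at depth 0
  ? 135.29.95.107  path d0:H4→d1:-→d2:-  best=H4
  ? 43.214.243.176  path d0:H4→d1:-→d2:-→d3:-→d4:-→d5:-→d6:-→d7:-→d8:-→d9:-→d10:-→d11:-→d12:-→d13:-→d14:-→d15:-→d16:-→d17:-→d18:-→d19:-→d20:-→d21:-→d22:-→d23:-→d24:-→d25:-→d26:-→d27:-→d28:H1  best=H1
  add 161.244.183.64/28 -> H0 at depth 28
  add 43.214.243.188/32 -> H1 at depth 32
  add 161.240.0.0/12 -> H5 at depth 12
  ? 161.244.183.71  path d0:H4→d1:-→d2:-→d3:-→d4:-→d5:-→d6:-→d7:-→d8:-→d9:-→d10:-→d11:-→d12:H5→d13:-→d14:-→d15:-→d16:-→d17:-→d18:-→d19:-→d20:-→d21:-→d22:-→d23:-→d24:-→d25:-→d26:-→d27:-→d28:H0  best=H0
  - 43.214.243.188/32 clear@32
  add 43.214.240.0/20 -> H4 at depth 20
  add 161.244.0.0/16 -> H0 at depth 16
  ? 161.244.6.65  path d0:H4→d1:-→d2:-→d3:-→d4:-→d5:-→d6:-→d7:-→d8:-→d9:-→d10:-→d11:-→d12:H5→d13:-→d14:-→d15:-→d16:H0  best=H0
  ? 161.240.16.23  path d0:H4→d1:-→d2:-→d3:-→d4:-→d5:-→d6:-→d7:-→d8:-→d9:-→d10:-→d11:-→d12:H5→d13:-  best=H5
  add 0.0.0.0/0 -> H2 at depth 0
  add 43.214.240.0/22 -> H4 at depth 22
  ? 43.214.240.2  path d0:H2→d1:-→d2:-→d3:-→d4:-→d5:-→d6:-→d7:-→d8:-→d9:-→d10:-→d11:-→d12:-→d13:-→d14:-→d15:-→d16:-→d17:-→d18:-→d19:-→d20:H4→d21:-→d22:H4  best=H4
  ? 161.244.55.15  path d0:H2→d1:-→d2:-→d3:-→d4:-→d5:-→d6:-→d7:-→d8:-→d9:-→d10:-→d11:-→d12:H5→d13:-→d14:-→d15:-→d16:H0  best=H0
  - 161.244.183.64/28 clear@28
  add 161.244.176.0/20 -> H3 at depth 20
  ? 183.214.232.169  path d0:H2→d1:-→d2:-→d3:-  best=H2
  - 0.0.0.0/0 clear@0
  add 161.244.183.0/24 -> H2 at depth 24
  add 161.244.183.65/32 -> H5 at depth 32
  add 161.244.0.0/16 -> H3 at depth 16
  - 43.214.240.0/22 clear@22

== LOOKUPS ==
["no-route","H3","H4","H1","H0","H0","H5","H4","H0","H2"]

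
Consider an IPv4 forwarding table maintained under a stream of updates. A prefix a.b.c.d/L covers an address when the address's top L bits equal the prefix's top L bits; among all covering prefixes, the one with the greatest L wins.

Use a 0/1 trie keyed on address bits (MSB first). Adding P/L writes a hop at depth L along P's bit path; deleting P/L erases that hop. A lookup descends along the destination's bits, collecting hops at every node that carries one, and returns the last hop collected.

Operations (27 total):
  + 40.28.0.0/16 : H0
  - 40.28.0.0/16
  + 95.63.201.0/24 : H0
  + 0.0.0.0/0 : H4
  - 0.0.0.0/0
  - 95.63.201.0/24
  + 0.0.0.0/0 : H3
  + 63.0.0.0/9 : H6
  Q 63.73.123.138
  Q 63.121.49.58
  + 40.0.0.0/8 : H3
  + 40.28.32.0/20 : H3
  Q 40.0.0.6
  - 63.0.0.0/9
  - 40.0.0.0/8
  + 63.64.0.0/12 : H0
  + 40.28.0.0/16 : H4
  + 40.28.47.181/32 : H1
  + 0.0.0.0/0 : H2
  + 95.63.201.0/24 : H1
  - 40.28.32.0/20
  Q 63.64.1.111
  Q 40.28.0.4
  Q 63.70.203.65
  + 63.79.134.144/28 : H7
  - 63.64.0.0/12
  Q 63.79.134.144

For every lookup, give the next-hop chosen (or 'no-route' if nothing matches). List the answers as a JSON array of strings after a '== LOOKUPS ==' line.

Apply in order:
  add 40.28.0.0/16 -> H0 at depth 16
  - 40.28.0.0/16 clear@16
  add 95.63.201.0/24 -> H0 at depth 24
  add 0.0.0.0/0 -> H4 at depth 0
  - 0.0.0.0/0 clear@0
  - 95.63.201.0/24 clear@24
  add 0.0.0.0/0 -> H3 at depth 0
  add 63.0.0.0/9 -> H6 at depth 9
  lookup 63.73.123.138: bits 001111110 walk d0:H3→d1:-→d2:-→d3:-→d4:-→d5:-→d6:-→d7:-→d8:-→d9:H6 -> H6
  lookup 63.121.49.58: bits 001111110 walk d0:H3→d1:-→d2:-→d3:-→d4:-→d5:-→d6:-→d7:-→d8:-→d9:H6 -> H6
  add 40.0.0.0/8 -> H3 at depth 8
  add 40.28.32.0/20 -> H3 at depth 20
  lookup 40.0.0.6: bits 00101000000 walk d0:H3→d1:-→d2:-→d3:-→d4:-→d5:-→d6:-→d7:-→d8:H3→d9:-→d10:-→d11:- -> H3
  - 63.0.0.0/9 clear@9
  - 40.0.0.0/8 clear@8
  add 63.64.0.0/12 -> H0 at depth 12
  add 40.28.0.0/16 -> H4 at depth 16
  add 40.28.47.181/32 -> H1 at depth 32
  add 0.0.0.0/0 -> H2 at depth 0
  add 95.63.201.0/24 -> H1 at depth 24
  - 40.28.32.0/20 clear@20
  lookup 63.64.1.111: bits 001111110100 walk d0:H2→d1:-→d2:-→d3:-→d4:-→d5:-→d6:-→d7:-→d8:-→d9:-→d10:-→d11:-→d12:H0 -> H0
  lookup 40.28.0.4: bits 001010000001110000 walk d0:H2→d1:-→d2:-→d3:-→d4:-→d5:-→d6:-→d7:-→d8:-→d9:-→d10:-→d11:-→d12:-→d13:-→d14:-→d15:-→d16:H4→d17:-→d18:- -> H4
  lookup 63.70.203.65: bits 001111110100 walk d0:H2→d1:-→d2:-→d3:-→d4:-→d5:-→d6:-→d7:-→d8:-→d9:-→d10:-→d11:-→d12:H0 -> H0
  add 63.79.134.144/28 -> H7 at depth 28
  - 63.64.0.0/12 clear@12
  lookup 63.79.134.144: bits 0011111101001111100001101001 walk d0:H2→d1:-→d2:-→d3:-→d4:-→d5:-→d6:-→d7:-→d8:-→d9:-→d10:-→d11:-→d12:-→d13:-→d14:-→d15:-→d16:-→d17:-→d18:-→d19:-→d20:-→d21:-→d22:-→d23:-→d24:-→d25:-→d26:-→d27:-→d28:H7 -> H7

== LOOKUPS ==
["H6","H6","H3","H0","H4","H0","H7"]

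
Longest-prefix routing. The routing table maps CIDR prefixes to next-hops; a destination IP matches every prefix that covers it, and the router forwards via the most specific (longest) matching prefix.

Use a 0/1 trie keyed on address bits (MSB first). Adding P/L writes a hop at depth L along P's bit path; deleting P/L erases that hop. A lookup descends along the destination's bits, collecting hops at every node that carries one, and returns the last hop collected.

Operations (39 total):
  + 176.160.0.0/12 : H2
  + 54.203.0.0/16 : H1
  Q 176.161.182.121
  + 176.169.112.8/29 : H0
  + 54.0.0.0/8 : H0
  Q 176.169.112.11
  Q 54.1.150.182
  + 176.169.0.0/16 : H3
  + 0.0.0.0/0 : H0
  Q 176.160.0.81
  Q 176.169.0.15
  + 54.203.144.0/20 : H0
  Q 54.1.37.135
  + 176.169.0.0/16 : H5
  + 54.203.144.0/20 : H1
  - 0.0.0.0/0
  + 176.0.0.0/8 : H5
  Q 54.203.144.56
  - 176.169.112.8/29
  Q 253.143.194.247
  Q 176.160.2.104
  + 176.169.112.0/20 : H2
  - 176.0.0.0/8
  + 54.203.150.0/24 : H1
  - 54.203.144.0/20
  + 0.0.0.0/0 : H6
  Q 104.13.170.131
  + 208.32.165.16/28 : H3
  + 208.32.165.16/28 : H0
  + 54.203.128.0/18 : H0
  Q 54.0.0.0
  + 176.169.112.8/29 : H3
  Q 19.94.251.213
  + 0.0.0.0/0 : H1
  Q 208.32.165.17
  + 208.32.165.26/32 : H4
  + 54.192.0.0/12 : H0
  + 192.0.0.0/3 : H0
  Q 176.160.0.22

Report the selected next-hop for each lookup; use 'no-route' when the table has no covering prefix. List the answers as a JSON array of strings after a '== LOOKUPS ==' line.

Trace:
  add 176.160.0.0/12 -> H2 at depth 12
  add 54.203.0.0/16 -> H1 at depth 16
  lookup 176.161.182.121: bits 101100001010 walk d0:-→d1:-→d2:-→d3:-→d4:-→d5:-→d6:-→d7:-→d8:-→d9:-→d10:-→d11:-→d12:H2 -> H2
  add 176.169.112.8/29 -> H0 at depth 29
  add 54.0.0.0/8 -> H0 at depth 8
  lookup 176.169.112.11: bits 10110000101010010111000000001 walk d0:-→d1:-→d2:-→d3:-→d4:-→d5:-→d6:-→d7:-→d8:-→d9:-→d10:-→d11:-→d12:H2→d13:-→d14:-→d15:-→d16:-→d17:-→d18:-→d19:-→d20:-→d21:-→d22:-→d23:-→d24:-→d25:-→d26:-→d27:-→d28:-→d29:H0 -> H0
  lookup 54.1.150.182: bits 00110110 walk d0:-→d1:-→d2:-→d3:-→d4:-→d5:-→d6:-→d7:-→d8:H0 -> H0
  add 176.169.0.0/16 -> H3 at depth 16
  add 0.0.0.0/0 -> H0 at depth 0
  lookup 176.160.0.81: bits 101100001010 walk d0:H0→d1:-→d2:-→d3:-→d4:-→d5:-→d6:-→d7:-→d8:-→d9:-→d10:-→d11:-→d12:H2 -> H2
  lookup 176.169.0.15: bits 10110000101010010 walk d0:H0→d1:-→d2:-→d3:-→d4:-→d5:-→d6:-→d7:-→d8:-→d9:-→d10:-→d11:-→d12:H2→d13:-→d14:-→d15:-→d16:H3→d17:- -> H3
  add 54.203.144.0/20 -> H0 at depth 20
  lookup 54.1.37.135: bits 00110110 walk d0:H0→d1:-→d2:-→d3:-→d4:-→d5:-→d6:-→d7:-→d8:H0 -> H0
  add 176.169.0.0/16 -> H5 at depth 16
  add 54.203.144.0/20 -> H1 at depth 20
  del 0.0.0.0/0 (clear depth 0)
  add 176.0.0.0/8 -> H5 at depth 8
  lookup 54.203.144.56: bits 00110110110010111001 walk d0:-→d1:-→d2:-→d3:-→d4:-→d5:-→d6:-→d7:-→d8:H0→d9:-→d10:-→d11:-→d12:-→d13:-→d14:-→d15:-→d16:H1→d17:-→d18:-→d19:-→d20:H1 -> H1
  del 176.169.112.8/29 (clear depth 29)
  lookup 253.143.194.247: bits 1 walk d0:-→d1:- -> no-route
  lookup 176.160.2.104: bits 101100001010 walk d0:-→d1:-→d2:-→d3:-→d4:-→d5:-→d6:-→d7:-→d8:H5→d9:-→d10:-→d11:-→d12:H2 -> H2
  add 176.169.112.0/20 -> H2 at depth 20
  del 176.0.0.0/8 (clear depth 8)
  add 54.203.150.0/24 -> H1 at depth 24
  del 54.203.144.0/20 (clear depth 20)
  add 0.0.0.0/0 -> H6 at depth 0
  lookup 104.13.170.131: bits 0 walk d0:H6→d1:- -> H6
  add 208.32.165.16/28 -> H3 at depth 28
  add 208.32.165.16/28 -> H0 at depth 28
  add 54.203.128.0/18 -> H0 at depth 18
  lookup 54.0.0.0: bits 00110110 walk d0:H6→d1:-→d2:-→d3:-→d4:-→d5:-→d6:-→d7:-→d8:H0 -> H0
  add 176.169.112.8/29 -> H3 at depth 29
  lookup 19.94.251.213: bits 00 walk d0:H6→d1:-→d2:- -> H6
  add 0.0.0.0/0 -> H1 at depth 0
  lookup 208.32.165.17: bits 1101000000100000101001010001 walk d0:H1→d1:-→d2:-→d3:-→d4:-→d5:-→d6:-→d7:-→d8:-→d9:-→d10:-→d11:-→d12:-→d13:-→d14:-→d15:-→d16:-→d17:-→d18:-→d19:-→d20:-→d21:-→d22:-→d23:-→d24:-→d25:-→d26:-→d27:-→d28:H0 -> H0
  add 208.32.165.26/32 -> H4 at depth 32
  add 54.192.0.0/12 -> H0 at depth 12
  add 192.0.0.0/3 -> H0 at depth 3
  lookup 176.160.0.22: bits 101100001010 walk d0:H1→d1:-→d2:-→d3:-→d4:-→d5:-→d6:-→d7:-→d8:-→d9:-→d10:-→d11:-→d12:H2 -> H2

== LOOKUPS ==
["H2","H0","H0","H2","H3","H0","H1","no-route","H2","H6","H0","H6","H0","H2"]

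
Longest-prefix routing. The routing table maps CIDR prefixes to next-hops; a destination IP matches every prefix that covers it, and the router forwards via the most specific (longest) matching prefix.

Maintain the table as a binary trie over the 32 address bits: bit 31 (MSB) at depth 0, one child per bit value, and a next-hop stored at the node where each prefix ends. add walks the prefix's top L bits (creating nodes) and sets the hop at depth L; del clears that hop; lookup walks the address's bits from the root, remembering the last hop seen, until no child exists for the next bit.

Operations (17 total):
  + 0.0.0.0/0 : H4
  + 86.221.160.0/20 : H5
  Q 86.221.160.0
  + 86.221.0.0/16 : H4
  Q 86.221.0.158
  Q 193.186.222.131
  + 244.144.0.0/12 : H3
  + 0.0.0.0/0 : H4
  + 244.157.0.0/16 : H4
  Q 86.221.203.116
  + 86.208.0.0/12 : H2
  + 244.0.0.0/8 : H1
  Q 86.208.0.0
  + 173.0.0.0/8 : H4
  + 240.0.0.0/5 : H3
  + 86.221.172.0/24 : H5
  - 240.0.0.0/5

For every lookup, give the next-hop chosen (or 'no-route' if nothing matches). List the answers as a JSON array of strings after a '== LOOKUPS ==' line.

Apply in order:
  add 0.0.0.0/0 -> H4 at depth 0
  add 86.221.160.0/20 -> H5 at depth 20
  lookup 86.221.160.0: bits 01010110110111011010 walk d0:H4→d1:-→d2:-→d3:-→d4:-→d5:-→d6:-→d7:-→d8:-→d9:-→d10:-→d11:-→d12:-→d13:-→d14:-→d15:-→d16:-→d17:-→d18:-→d19:-→d20:H5 -> H5
  add 86.221.0.0/16 -> H4 at depth 16
  lookup 86.221.0.158: bits 0101011011011101 walk d0:H4→d1:-→d2:-→d3:-→d4:-→d5:-→d6:-→d7:-→d8:-→d9:-→d10:-→d11:-→d12:-→d13:-→d14:-→d15:-→d16:H4 -> H4
  lookup 193.186.222.131: bits ε walk d0:H4 -> H4
  add 244.144.0.0/12 -> H3 at depth 12
  add 0.0.0.0/0 -> H4 at depth 0
  add 244.157.0.0/16 -> H4 at depth 16
  lookup 86.221.203.116: bits 01010110110111011 walk d0:H4→d1:-→d2:-→d3:-→d4:-→d5:-→d6:-→d7:-→d8:-→d9:-→d10:-→d11:-→d12:-→d13:-→d14:-→d15:-→d16:H4→d17:- -> H4
  add 86.208.0.0/12 -> H2 at depth 12
  add 244.0.0.0/8 -> H1 at depth 8
  lookup 86.208.0.0: bits 010101101101 walk d0:H4→d1:-→d2:-→d3:-→d4:-→d5:-→d6:-→d7:-→d8:-→d9:-→d10:-→d11:-→d12:H2 -> H2
  add 173.0.0.0/8 -> H4 at depth 8
  add 240.0.0.0/5 -> H3 at depth 5
  add 86.221.172.0/24 -> H5 at depth 24
  del 240.0.0.0/5 (clear depth 5)

== LOOKUPS ==
["H5","H4","H4","H4","H2"]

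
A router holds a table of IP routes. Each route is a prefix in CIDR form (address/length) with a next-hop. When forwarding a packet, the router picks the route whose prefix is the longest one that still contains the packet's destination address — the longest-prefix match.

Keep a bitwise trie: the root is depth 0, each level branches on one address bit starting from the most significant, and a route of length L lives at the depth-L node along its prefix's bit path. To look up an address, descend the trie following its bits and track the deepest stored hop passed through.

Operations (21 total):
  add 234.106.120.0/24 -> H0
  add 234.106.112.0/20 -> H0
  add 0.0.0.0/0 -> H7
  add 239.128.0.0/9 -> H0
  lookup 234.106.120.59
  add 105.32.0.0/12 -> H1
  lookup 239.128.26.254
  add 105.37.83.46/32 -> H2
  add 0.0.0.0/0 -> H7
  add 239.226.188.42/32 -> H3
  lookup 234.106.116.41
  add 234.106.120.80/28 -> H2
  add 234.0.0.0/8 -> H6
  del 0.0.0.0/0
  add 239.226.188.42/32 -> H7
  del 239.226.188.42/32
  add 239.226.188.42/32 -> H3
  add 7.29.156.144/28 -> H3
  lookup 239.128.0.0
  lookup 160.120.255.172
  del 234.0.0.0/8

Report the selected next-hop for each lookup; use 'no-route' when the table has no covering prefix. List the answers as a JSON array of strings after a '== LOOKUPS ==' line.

Process each operation:
  + 234.106.120.0/24 (H0) depth=24
  + 234.106.112.0/20 (H0) depth=20
  + 0.0.0.0/0 (H7) depth=0
  + 239.128.0.0/9 (H0) depth=9
  ? 234.106.120.59  path d0:H7→d1:-→d2:-→d3:-→d4:-→d5:-→d6:-→d7:-→d8:-→d9:-→d10:-→d11:-→d12:-→d13:-→d14:-→d15:-→d16:-→d17:-→d18:-→d19:-→d20:H0→d21:-→d22:-→d23:-→d24:H0  best=H0
  + 105.32.0.0/12 (H1) depth=12
  ? 239.128.26.254  path d0:H7→d1:-→d2:-→d3:-→d4:-→d5:-→d6:-→d7:-→d8:-→d9:H0  best=H0
  + 105.37.83.46/32 (H2) depth=32
  + 0.0.0.0/0 (H7) depth=0
  + 239.226.188.42/32 (H3) depth=32
  ? 234.106.116.41  path d0:H7→d1:-→d2:-→d3:-→d4:-→d5:-→d6:-→d7:-→d8:-→d9:-→d10:-→d11:-→d12:-→d13:-→d14:-→d15:-→d16:-→d17:-→d18:-→d19:-→d20:H0  best=H0
  + 234.106.120.80/28 (H2) depth=28
  + 234.0.0.0/8 (H6) depth=8
  del 0.0.0.0/0 (clear depth 0)
  + 239.226.188.42/32 (H7) depth=32
  del 239.226.188.42/32 (clear depth 32)
  + 239.226.188.42/32 (H3) depth=32
  + 7.29.156.144/28 (H3) depth=28
  ? 239.128.0.0  path d0:-→d1:-→d2:-→d3:-→d4:-→d5:-→d6:-→d7:-→d8:-→d9:H0  best=H0
  ? 160.120.255.172  path d0:-→d1:-  best=no-route
  del 234.0.0.0/8 (clear depth 8)

== LOOKUPS ==
["H0","H0","H0","H0","no-route"]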